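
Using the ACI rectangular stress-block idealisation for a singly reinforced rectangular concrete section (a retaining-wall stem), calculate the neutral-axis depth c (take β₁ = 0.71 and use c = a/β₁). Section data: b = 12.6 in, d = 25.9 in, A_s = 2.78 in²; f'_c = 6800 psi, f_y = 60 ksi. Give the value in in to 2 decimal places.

c ≈ 3.23 in

T = A_s f_y = 2.78 × 60 = 166.8 kips.
a = T/(0.85 f'_c b) = 166.8/(0.85 × 6.8 × 12.6) = 2.2903 in.
With β₁ = 0.71, c = a/β₁ = 2.2903/0.71 = 3.23 in.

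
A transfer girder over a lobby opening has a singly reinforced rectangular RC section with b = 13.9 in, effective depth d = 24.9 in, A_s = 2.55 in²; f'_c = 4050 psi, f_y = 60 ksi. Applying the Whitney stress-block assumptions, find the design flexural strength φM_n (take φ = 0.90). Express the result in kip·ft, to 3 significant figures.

T = A_s f_y = 2.55 × 60 = 153 kips.
a = T/(0.85 f'_c b) = 153/(0.85 × 4.05 × 13.9) = 3.197 in.
M_n = T(d − a/2) = 153 × (24.9 − 1.5985) = 3565.1 kip·in = 3565.1/12 = 297.09 kip·ft.
φM_n = 0.90 × 297.09 = 267.38 kip·ft.

φM_n ≈ 267 kip·ft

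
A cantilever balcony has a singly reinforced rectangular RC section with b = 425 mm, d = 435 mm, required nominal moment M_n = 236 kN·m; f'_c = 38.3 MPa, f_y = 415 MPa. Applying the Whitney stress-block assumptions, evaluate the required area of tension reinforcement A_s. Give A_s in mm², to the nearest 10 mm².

A_s ≈ 1370 mm²

With M_n = 0.85 f'_c a b (d − a/2), solve the quadratic for a:
a = d − √(d² − 2M_n/(0.85 f'_c b)) = 435 − √(435² − 2 × 236×10⁶/(0.85 × 38.3 × 425)) = 41.16 mm.
A_s = 0.85 f'_c a b / f_y = 0.85 × 38.3 × 41.16 × 425 / 415 = 1372.3 mm².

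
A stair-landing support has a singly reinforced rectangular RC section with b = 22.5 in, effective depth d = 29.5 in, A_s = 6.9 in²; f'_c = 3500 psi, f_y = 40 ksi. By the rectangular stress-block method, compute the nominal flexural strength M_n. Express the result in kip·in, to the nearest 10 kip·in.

T = A_s f_y = 6.9 × 40 = 276 kips.
a = T/(0.85 f'_c b) = 276/(0.85 × 3.5 × 22.5) = 4.123 in.
M_n = T(d − a/2) = 276 × (29.5 − 2.0615) = 7573.0 kip·in.

M_n ≈ 7570 kip·in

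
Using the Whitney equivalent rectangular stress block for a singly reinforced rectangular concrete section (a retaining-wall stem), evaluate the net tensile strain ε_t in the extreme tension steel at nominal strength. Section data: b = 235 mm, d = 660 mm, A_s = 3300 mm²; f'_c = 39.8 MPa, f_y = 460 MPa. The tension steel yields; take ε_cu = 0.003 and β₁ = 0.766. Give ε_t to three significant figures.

ε_t ≈ 0.00494

a = A_s f_y/(0.85 f'_c b) = 190.94 mm.
β₁ = 0.766, so c = a/β₁ = 190.94/0.766 = 249.27 mm.
From the linear strain diagram with ε_cu = 0.003: ε_t = 0.003 (d − c)/c = 0.003 × (660 − 249.27)/249.27 = 0.00494.
ε_t is between 0.004 and 0.005 — transition zone.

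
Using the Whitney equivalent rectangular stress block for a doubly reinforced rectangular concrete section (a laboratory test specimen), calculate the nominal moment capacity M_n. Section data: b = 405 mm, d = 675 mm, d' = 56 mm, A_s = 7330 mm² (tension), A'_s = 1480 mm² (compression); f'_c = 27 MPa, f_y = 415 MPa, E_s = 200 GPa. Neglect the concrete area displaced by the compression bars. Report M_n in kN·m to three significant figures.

M_n ≈ 1700 kN·m

Assume both tension and compression steel yield.
Net tension couple steel: A_s − A'_s = 5850 mm².
a = (A_s − A'_s) f_y / (0.85 f'_c b) = 2427750/(0.85 × 27 × 405) = 261.20 mm.
c = a/β₁ = 261.20/0.85 = 307.29 mm; ε'_s = 0.003(c − d')/c = 0.0025 ≥ f_y/E_s = 0.0021, so compression steel does yield.
M_n = (A_s − A'_s) f_y (d − a/2) + A'_s f_y (d − d') = [2427750 × (675 − 130.6) + 614200 × (675 − 56)] × 10⁻⁶ = 1321.67 + 380.19 = 1701.86 kN·m.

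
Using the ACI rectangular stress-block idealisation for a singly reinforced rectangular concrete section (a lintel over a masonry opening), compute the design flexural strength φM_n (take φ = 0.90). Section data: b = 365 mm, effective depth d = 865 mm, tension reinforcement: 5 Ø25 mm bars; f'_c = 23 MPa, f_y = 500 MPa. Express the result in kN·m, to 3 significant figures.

φM_n ≈ 861 kN·m

A_s = 5 × 491 = 2455 mm².
T = A_s f_y = 2455 × 500 = 1227500 N = 1227.5 kN.
From C = T: a = T/(0.85 f'_c b) = 1227500/(0.85 × 23 × 365) = 172.02 mm.
M_n = T(d − a/2) = 1227.5 kN × (865 − 86.01) mm = 956.21 kN·m.
φM_n = 0.90 × 956.21 = 860.59 kN·m.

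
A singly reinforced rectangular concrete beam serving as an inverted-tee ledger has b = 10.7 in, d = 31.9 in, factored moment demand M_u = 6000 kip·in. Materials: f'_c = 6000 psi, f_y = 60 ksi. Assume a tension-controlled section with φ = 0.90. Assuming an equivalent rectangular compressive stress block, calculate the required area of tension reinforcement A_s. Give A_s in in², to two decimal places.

M_n = M_u/φ = 6000/0.90 = 6666.67 kip·in.
From M_n = 0.85 f'_c a b (d − a/2):
a = d − √(d² − 2M_n/(0.85 f'_c b)) = 31.9 − √(31.9² − 2 × 6666.67/(0.85 × 6 × 10.7)) = 4.092 in.
A_s = 0.85 f'_c a b / f_y = 0.85 × 6 × 4.092 × 10.7 / 60 = 3.722 in².

A_s ≈ 3.72 in²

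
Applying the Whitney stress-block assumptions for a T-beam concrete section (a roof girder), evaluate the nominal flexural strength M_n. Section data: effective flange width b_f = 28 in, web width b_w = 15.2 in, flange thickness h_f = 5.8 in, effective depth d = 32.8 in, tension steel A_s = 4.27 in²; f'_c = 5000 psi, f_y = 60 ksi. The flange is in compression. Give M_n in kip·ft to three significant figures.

M_n ≈ 677 kip·ft

Tension: T = A_s f_y = 4.27 × 60 = 256.2 kips.
Try a within the flange: a = T/(0.85 f'_c b_f) = 256.2/(0.85 × 5 × 28) = 2.153 in.
Since a = 2.153 ≤ h_f = 5.8 in, the stress block lies entirely in the flange; analyse as a rectangular beam of width b_f.
M_n = T(d − a/2) = 256.2 × (32.8 − 1.0765) = 8127.6 kip·in.
M_n = 8127.6/12 = 677.30 kip·ft.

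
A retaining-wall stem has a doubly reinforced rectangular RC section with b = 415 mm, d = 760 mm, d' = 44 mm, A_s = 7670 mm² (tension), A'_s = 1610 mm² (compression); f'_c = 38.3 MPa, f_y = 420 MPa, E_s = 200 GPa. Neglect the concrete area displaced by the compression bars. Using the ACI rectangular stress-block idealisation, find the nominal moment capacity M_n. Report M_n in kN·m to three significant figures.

Assume both tension and compression steel yield.
Net tension couple steel: A_s − A'_s = 6060 mm².
a = (A_s − A'_s) f_y / (0.85 f'_c b) = 2545200/(0.85 × 38.3 × 415) = 188.39 mm.
c = a/β₁ = 188.39/0.776 = 242.77 mm; ε'_s = 0.003(c − d')/c = 0.0025 ≥ f_y/E_s = 0.0021, so compression steel does yield.
M_n = (A_s − A'_s) f_y (d − a/2) + A'_s f_y (d − d') = [2545200 × (760 − 94.195) + 676200 × (760 − 44)] × 10⁻⁶ = 1694.61 + 484.16 = 2178.77 kN·m.

M_n ≈ 2180 kN·m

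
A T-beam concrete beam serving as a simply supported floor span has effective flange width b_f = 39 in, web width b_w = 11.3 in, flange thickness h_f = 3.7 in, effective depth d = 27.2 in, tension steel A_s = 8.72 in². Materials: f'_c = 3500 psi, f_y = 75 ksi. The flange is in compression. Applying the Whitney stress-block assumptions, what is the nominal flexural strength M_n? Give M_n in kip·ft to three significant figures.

M_n ≈ 1280 kip·ft

Tension: T = A_s f_y = 8.72 × 75 = 654 kips.
Try a within the flange: a = T/(0.85 f'_c b_f) = 654/(0.85 × 3.5 × 39) = 5.637 in.
a = 5.637 > h_f = 3.7 in: the block extends into the web. Split into flange-overhang and web parts.
C_f = 0.85 f'_c (b_f − b_w) h_f = 0.85 × 3.5 × (39 − 11.3) × 3.7 = 304.9 kips.
Remaining web compression depth: a_w = (T − C_f)/(0.85 f'_c b_w) = (654 − 304.9)/(0.85 × 3.5 × 11.3) = 10.384 in.
M_n = C_f(d − h_f/2) + (T − C_f)(d − a_w/2) = 304.9 × (27.2 − 1.85) + 349.1 × (27.2 − 5.192) = 7729.2 + 7683.0 = 15412.2 kip·in.
M_n = 15412.2/12 = 1284.35 kip·ft.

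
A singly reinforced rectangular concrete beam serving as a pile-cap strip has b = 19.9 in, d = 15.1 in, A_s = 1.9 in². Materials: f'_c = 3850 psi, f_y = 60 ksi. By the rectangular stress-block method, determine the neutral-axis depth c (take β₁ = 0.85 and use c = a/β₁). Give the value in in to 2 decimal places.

c ≈ 2.06 in

T = A_s f_y = 1.9 × 60 = 114 kips.
a = T/(0.85 f'_c b) = 114/(0.85 × 3.85 × 19.9) = 1.7505 in.
With β₁ = 0.85, c = a/β₁ = 1.7505/0.85 = 2.06 in.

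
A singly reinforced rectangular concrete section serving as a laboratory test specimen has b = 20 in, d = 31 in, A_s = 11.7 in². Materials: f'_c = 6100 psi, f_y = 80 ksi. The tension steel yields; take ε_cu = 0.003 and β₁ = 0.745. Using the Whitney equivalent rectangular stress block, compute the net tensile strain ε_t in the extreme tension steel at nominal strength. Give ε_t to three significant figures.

ε_t ≈ 0.00468

a = A_s f_y/(0.85 f'_c b) = 9.026 in.
β₁ = 0.745, so c = a/β₁ = 9.026/0.745 = 12.115 in.
From the linear strain diagram with ε_cu = 0.003: ε_t = 0.003 (d − c)/c = 0.003 × (31 − 12.115)/12.115 = 0.00468.
ε_t is between 0.004 and 0.005 — transition zone.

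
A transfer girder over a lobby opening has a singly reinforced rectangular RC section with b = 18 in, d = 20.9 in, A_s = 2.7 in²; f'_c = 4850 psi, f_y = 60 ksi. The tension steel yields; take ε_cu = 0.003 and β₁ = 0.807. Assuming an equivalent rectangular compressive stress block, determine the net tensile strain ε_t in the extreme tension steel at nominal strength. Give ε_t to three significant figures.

a = A_s f_y/(0.85 f'_c b) = 2.183 in.
β₁ = 0.807, so c = a/β₁ = 2.183/0.807 = 2.705 in.
From the linear strain diagram with ε_cu = 0.003: ε_t = 0.003 (d − c)/c = 0.003 × (20.9 − 2.705)/2.705 = 0.0202.
Since ε_t ≥ 0.005, the section is tension-controlled.

ε_t ≈ 0.0202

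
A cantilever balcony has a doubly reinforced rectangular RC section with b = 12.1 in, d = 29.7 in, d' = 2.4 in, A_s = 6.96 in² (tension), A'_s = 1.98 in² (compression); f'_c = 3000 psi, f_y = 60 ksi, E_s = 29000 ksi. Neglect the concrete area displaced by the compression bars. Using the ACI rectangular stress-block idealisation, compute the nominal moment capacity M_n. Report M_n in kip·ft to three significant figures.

M_n ≈ 889 kip·ft

Assume both steels yield.
a = (A_s − A'_s) f_y/(0.85 f'_c b) = (6.96 − 1.98) × 60/(0.85 × 3 × 12.1) = 9.684 in.
c = a/β₁ = 9.684/0.85 = 11.393 in; ε'_s = 0.003(c − d')/c = 0.0024 ≥ ε_y = 0.0021, so the compression steel yields.
M_n = (A_s − A'_s) f_y (d − a/2) + A'_s f_y (d − d') = 298.8 × (29.7 − 4.842) + 118.8 × (29.7 − 2.4) = 7427.6 + 3243.2 = 10670.8 kip·in = 10670.8/12 = 889.23 kip·ft.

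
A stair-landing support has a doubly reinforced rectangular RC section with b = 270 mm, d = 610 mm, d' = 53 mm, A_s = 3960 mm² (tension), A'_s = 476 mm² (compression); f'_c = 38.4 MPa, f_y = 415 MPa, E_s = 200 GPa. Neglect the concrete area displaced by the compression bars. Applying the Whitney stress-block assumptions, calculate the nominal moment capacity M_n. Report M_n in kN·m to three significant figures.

Assume both tension and compression steel yield.
Net tension couple steel: A_s − A'_s = 3484 mm².
a = (A_s − A'_s) f_y / (0.85 f'_c b) = 1445860/(0.85 × 38.4 × 270) = 164.06 mm.
c = a/β₁ = 164.06/0.776 = 211.42 mm; ε'_s = 0.003(c − d')/c = 0.0022 ≥ f_y/E_s = 0.0021, so compression steel does yield.
M_n = (A_s − A'_s) f_y (d − a/2) + A'_s f_y (d − d') = [1445860 × (610 − 82.03) + 197540 × (610 − 53)] × 10⁻⁶ = 763.37 + 110.03 = 873.40 kN·m.

M_n ≈ 873 kN·m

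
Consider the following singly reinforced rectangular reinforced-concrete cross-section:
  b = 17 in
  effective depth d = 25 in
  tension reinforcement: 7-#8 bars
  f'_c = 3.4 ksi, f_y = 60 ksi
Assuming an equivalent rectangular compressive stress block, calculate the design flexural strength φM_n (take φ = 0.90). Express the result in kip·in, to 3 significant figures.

φM_n ≈ 6460 kip·in

A_s = 7 × 0.79 = 5.53 in².
T = A_s f_y = 5.53 × 60 = 331.8 kips.
a = T/(0.85 f'_c b) = 331.8/(0.85 × 3.4 × 17) = 6.754 in.
M_n = T(d − a/2) = 331.8 × (25 − 3.377) = 7174.5 kip·in.
φM_n = 0.90 × 7174.5 = 6457.1 kip·in.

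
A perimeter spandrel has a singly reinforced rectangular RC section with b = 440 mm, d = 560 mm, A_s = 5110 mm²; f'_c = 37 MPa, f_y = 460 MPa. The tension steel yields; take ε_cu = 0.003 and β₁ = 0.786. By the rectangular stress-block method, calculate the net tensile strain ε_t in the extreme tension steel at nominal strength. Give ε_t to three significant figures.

a = A_s f_y/(0.85 f'_c b) = 169.87 mm.
β₁ = 0.786, so c = a/β₁ = 169.87/0.786 = 216.12 mm.
From the linear strain diagram with ε_cu = 0.003: ε_t = 0.003 (d − c)/c = 0.003 × (560 − 216.12)/216.12 = 0.00477.
ε_t is between 0.004 and 0.005 — transition zone.

ε_t ≈ 0.00477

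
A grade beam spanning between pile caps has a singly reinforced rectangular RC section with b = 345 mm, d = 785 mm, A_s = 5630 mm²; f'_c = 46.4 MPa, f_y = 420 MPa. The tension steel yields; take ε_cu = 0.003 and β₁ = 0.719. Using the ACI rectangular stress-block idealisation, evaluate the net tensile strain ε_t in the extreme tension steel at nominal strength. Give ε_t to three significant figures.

a = A_s f_y/(0.85 f'_c b) = 173.78 mm.
β₁ = 0.719, so c = a/β₁ = 173.78/0.719 = 241.70 mm.
From the linear strain diagram with ε_cu = 0.003: ε_t = 0.003 (d − c)/c = 0.003 × (785 − 241.70)/241.70 = 0.00674.
Since ε_t ≥ 0.005, the section is tension-controlled.

ε_t ≈ 0.00674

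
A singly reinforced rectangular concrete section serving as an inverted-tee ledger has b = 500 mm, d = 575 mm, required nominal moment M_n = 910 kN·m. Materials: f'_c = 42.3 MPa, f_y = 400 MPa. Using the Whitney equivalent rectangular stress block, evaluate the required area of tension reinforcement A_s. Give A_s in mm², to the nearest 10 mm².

With M_n = 0.85 f'_c a b (d − a/2), solve the quadratic for a:
a = d − √(d² − 2M_n/(0.85 f'_c b)) = 575 − √(575² − 2 × 910×10⁶/(0.85 × 42.3 × 500)) = 96.06 mm.
A_s = 0.85 f'_c a b / f_y = 0.85 × 42.3 × 96.06 × 500 / 400 = 4317.3 mm².

A_s ≈ 4320 mm²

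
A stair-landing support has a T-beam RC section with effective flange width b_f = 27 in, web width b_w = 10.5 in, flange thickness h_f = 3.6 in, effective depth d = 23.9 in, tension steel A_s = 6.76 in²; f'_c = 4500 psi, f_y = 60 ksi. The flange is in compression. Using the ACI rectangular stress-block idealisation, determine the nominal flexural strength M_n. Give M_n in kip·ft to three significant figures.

Tension: T = A_s f_y = 6.76 × 60 = 405.6 kips.
Try a within the flange: a = T/(0.85 f'_c b_f) = 405.6/(0.85 × 4.5 × 27) = 3.927 in.
a = 3.927 > h_f = 3.6 in: the block extends into the web. Split into flange-overhang and web parts.
C_f = 0.85 f'_c (b_f − b_w) h_f = 0.85 × 4.5 × (27 − 10.5) × 3.6 = 227.2 kips.
Remaining web compression depth: a_w = (T − C_f)/(0.85 f'_c b_w) = (405.6 − 227.2)/(0.85 × 4.5 × 10.5) = 4.442 in.
M_n = C_f(d − h_f/2) + (T − C_f)(d − a_w/2) = 227.2 × (23.9 − 1.8) + 178.4 × (23.9 − 2.221) = 5021.1 + 3867.5 = 8888.6 kip·in.
M_n = 8888.6/12 = 740.72 kip·ft.

M_n ≈ 741 kip·ft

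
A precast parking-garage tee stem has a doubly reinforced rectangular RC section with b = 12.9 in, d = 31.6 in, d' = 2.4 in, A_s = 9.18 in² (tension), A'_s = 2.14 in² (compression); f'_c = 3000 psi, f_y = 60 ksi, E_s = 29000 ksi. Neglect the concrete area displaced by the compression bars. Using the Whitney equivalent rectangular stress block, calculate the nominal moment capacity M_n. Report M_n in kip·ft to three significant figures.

Assume both steels yield.
a = (A_s − A'_s) f_y/(0.85 f'_c b) = (9.18 − 2.14) × 60/(0.85 × 3 × 12.9) = 12.841 in.
c = a/β₁ = 12.841/0.85 = 15.107 in; ε'_s = 0.003(c − d')/c = 0.0025 ≥ ε_y = 0.0021, so the compression steel yields.
M_n = (A_s − A'_s) f_y (d − a/2) + A'_s f_y (d − d') = 422.4 × (31.6 − 6.4205) + 128.4 × (31.6 − 2.4) = 10635.8 + 3749.3 = 14385.1 kip·in = 14385.1/12 = 1198.76 kip·ft.

M_n ≈ 1200 kip·ft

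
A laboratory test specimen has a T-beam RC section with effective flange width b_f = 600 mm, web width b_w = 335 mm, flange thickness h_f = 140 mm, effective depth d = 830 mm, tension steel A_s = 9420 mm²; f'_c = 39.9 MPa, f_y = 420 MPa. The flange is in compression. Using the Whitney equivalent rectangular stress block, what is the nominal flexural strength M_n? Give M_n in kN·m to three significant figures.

Tension: T = A_s f_y = 9420 × 420 = 3956400 N.
Try a within the flange: a = T/(0.85 f'_c b_f) = 3956400/(0.85 × 39.9 × 600) = 194.43 mm.
a = 194.43 > h_f = 140 mm: the block extends into the web. Split into flange-overhang and web parts.
C_f = 0.85 f'_c (b_f − b_w) h_f = 0.85 × 39.9 × (600 − 335) × 140 = 1258247 N.
Remaining web compression depth: a_w = (T − C_f)/(0.85 f'_c b_w) = (3956400 − 1258247)/(0.85 × 39.9 × 335) = 237.48 mm.
M_n = C_f(d − h_f/2) + (T − C_f)(d − a_w/2) = 1258247 × (830 − 70) + 2698153 × (830 − 118.74) = 956.27 + 1919.09 = 2875.36 × 10⁶ N·mm.
M_n = 2875.36 kN·m.

M_n ≈ 2880 kN·m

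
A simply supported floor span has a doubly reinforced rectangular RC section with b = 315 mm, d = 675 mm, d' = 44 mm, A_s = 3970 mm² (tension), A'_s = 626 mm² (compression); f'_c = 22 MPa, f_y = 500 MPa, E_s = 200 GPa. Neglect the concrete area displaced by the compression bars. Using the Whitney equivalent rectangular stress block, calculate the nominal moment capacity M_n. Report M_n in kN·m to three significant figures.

M_n ≈ 1090 kN·m

Assume both tension and compression steel yield.
Net tension couple steel: A_s − A'_s = 3344 mm².
a = (A_s − A'_s) f_y / (0.85 f'_c b) = 1672000/(0.85 × 22 × 315) = 283.85 mm.
c = a/β₁ = 283.85/0.85 = 333.94 mm; ε'_s = 0.003(c − d')/c = 0.0026 ≥ f_y/E_s = 0.0025, so compression steel does yield.
M_n = (A_s − A'_s) f_y (d − a/2) + A'_s f_y (d − d') = [1672000 × (675 − 141.925) + 313000 × (675 − 44)] × 10⁻⁶ = 891.30 + 197.50 = 1088.80 kN·m.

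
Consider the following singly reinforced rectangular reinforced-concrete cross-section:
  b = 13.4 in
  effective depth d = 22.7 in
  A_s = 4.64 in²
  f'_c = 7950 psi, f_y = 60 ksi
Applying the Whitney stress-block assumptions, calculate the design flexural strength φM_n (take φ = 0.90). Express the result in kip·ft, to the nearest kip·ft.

T = A_s f_y = 4.64 × 60 = 278.4 kips.
a = T/(0.85 f'_c b) = 278.4/(0.85 × 7.95 × 13.4) = 3.075 in.
M_n = T(d − a/2) = 278.4 × (22.7 − 1.5375) = 5891.6 kip·in = 5891.6/12 = 490.97 kip·ft.
φM_n = 0.90 × 490.97 = 441.87 kip·ft.

φM_n ≈ 442 kip·ft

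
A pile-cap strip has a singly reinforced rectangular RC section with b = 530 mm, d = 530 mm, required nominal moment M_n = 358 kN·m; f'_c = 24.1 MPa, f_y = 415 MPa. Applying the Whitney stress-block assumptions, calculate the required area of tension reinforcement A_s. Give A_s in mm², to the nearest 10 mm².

With M_n = 0.85 f'_c a b (d − a/2), solve the quadratic for a:
a = d − √(d² − 2M_n/(0.85 f'_c b)) = 530 − √(530² − 2 × 358×10⁶/(0.85 × 24.1 × 530)) = 66.37 mm.
A_s = 0.85 f'_c a b / f_y = 0.85 × 24.1 × 66.37 × 530 / 415 = 1736.3 mm².

A_s ≈ 1740 mm²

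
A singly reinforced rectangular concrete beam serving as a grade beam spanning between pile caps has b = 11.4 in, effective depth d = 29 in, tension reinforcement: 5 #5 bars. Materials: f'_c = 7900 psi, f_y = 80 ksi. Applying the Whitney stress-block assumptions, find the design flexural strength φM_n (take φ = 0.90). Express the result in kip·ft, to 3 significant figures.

A_s = 5 × 0.31 = 1.55 in².
T = A_s f_y = 1.55 × 80 = 124 kips.
a = T/(0.85 f'_c b) = 124/(0.85 × 7.9 × 11.4) = 1.620 in.
M_n = T(d − a/2) = 124 × (29 − 0.81) = 3495.6 kip·in = 3495.6/12 = 291.30 kip·ft.
φM_n = 0.90 × 291.30 = 262.17 kip·ft.

φM_n ≈ 262 kip·ft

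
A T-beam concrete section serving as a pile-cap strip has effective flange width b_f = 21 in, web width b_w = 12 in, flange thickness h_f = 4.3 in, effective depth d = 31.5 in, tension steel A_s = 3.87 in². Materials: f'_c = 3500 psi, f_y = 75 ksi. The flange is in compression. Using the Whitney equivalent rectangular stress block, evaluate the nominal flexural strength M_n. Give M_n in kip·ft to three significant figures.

Tension: T = A_s f_y = 3.87 × 75 = 290.25 kips.
Try a within the flange: a = T/(0.85 f'_c b_f) = 290.25/(0.85 × 3.5 × 21) = 4.646 in.
a = 4.646 > h_f = 4.3 in: the block extends into the web. Split into flange-overhang and web parts.
C_f = 0.85 f'_c (b_f − b_w) h_f = 0.85 × 3.5 × (21 − 12) × 4.3 = 115.1 kips.
Remaining web compression depth: a_w = (T − C_f)/(0.85 f'_c b_w) = (290.25 − 115.1)/(0.85 × 3.5 × 12) = 4.906 in.
M_n = C_f(d − h_f/2) + (T − C_f)(d − a_w/2) = 115.1 × (31.5 − 2.15) + 175.15 × (31.5 − 2.453) = 3378.2 + 5087.6 = 8465.8 kip·in.
M_n = 8465.8/12 = 705.48 kip·ft.

M_n ≈ 705 kip·ft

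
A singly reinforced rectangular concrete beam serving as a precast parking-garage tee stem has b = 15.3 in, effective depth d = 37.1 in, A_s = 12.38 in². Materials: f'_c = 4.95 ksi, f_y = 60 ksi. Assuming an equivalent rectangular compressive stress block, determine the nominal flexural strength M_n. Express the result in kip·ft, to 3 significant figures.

T = A_s f_y = 12.38 × 60 = 742.8 kips.
a = T/(0.85 f'_c b) = 742.8/(0.85 × 4.95 × 15.3) = 11.539 in.
M_n = T(d − a/2) = 742.8 × (37.1 − 5.7695) = 23272.3 kip·in = 23272.3/12 = 1939.36 kip·ft.

M_n ≈ 1940 kip·ft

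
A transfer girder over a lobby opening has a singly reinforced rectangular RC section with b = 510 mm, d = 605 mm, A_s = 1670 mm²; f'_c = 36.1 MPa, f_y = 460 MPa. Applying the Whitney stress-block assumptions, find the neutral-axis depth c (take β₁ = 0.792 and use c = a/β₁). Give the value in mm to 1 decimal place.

T = A_s f_y = 1670 × 460 = 768200 N = 768.2 kN.
Setting C = 0.85 f'_c a b equal to T: a = 768200/(0.85 × 36.1 × 510) = 49.088 mm.
With β₁ = 0.792, c = a/β₁ = 49.088/0.792 = 62.0 mm.

c ≈ 62.0 mm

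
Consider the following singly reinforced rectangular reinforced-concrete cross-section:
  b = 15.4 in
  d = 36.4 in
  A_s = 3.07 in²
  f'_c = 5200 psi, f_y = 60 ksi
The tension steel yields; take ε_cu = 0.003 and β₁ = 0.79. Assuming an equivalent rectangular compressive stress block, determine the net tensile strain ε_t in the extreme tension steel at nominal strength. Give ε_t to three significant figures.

a = A_s f_y/(0.85 f'_c b) = 2.706 in.
β₁ = 0.79, so c = a/β₁ = 2.706/0.79 = 3.425 in.
From the linear strain diagram with ε_cu = 0.003: ε_t = 0.003 (d − c)/c = 0.003 × (36.4 − 3.425)/3.425 = 0.0289.
Since ε_t ≥ 0.005, the section is tension-controlled.

ε_t ≈ 0.0289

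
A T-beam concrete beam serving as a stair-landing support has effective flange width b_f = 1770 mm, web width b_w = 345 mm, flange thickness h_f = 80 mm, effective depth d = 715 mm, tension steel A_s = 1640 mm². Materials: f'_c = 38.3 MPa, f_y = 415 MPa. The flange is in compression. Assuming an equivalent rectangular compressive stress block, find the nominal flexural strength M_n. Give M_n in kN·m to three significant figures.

Tension: T = A_s f_y = 1640 × 415 = 680600 N.
Try a within the flange: a = T/(0.85 f'_c b_f) = 680600/(0.85 × 38.3 × 1770) = 11.81 mm.
Since a = 11.81 ≤ h_f = 80 mm, the stress block lies entirely in the flange; analyse as a rectangular beam of width b_f.
M_n = T(d − a/2) = 680600 × (715 − 5.905) = 482.61 × 10⁶ N·mm.
M_n = 482.61 kN·m.

M_n ≈ 483 kN·m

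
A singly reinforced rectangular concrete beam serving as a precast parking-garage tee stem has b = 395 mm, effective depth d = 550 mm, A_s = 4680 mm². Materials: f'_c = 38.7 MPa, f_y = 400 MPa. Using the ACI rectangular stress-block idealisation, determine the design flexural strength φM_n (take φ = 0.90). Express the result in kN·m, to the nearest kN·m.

φM_n ≈ 805 kN·m

T = A_s f_y = 4680 × 400 = 1872000 N = 1872 kN.
From C = T: a = T/(0.85 f'_c b) = 1872000/(0.85 × 38.7 × 395) = 144.07 mm.
M_n = T(d − a/2) = 1872 kN × (550 − 72.035) mm = 894.75 kN·m.
φM_n = 0.90 × 894.75 = 805.28 kN·m.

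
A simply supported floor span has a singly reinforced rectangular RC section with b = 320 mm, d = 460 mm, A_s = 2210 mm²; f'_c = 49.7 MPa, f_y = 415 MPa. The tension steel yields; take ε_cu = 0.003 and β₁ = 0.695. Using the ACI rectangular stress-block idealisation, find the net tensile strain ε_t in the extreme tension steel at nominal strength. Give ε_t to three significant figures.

a = A_s f_y/(0.85 f'_c b) = 67.84 mm.
β₁ = 0.695, so c = a/β₁ = 67.84/0.695 = 97.61 mm.
From the linear strain diagram with ε_cu = 0.003: ε_t = 0.003 (d − c)/c = 0.003 × (460 − 97.61)/97.61 = 0.0111.
Since ε_t ≥ 0.005, the section is tension-controlled.

ε_t ≈ 0.0111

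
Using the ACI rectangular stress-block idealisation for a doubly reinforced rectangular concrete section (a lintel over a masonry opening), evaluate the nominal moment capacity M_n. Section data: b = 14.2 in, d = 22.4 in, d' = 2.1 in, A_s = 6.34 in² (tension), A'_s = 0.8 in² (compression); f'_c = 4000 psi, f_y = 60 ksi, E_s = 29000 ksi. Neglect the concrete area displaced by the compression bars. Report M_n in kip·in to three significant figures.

M_n ≈ 7280 kip·in

Assume both steels yield.
a = (A_s − A'_s) f_y/(0.85 f'_c b) = (6.34 − 0.8) × 60/(0.85 × 4 × 14.2) = 6.885 in.
c = a/β₁ = 6.885/0.85 = 8.100 in; ε'_s = 0.003(c − d')/c = 0.0022 ≥ ε_y = 0.0021, so the compression steel yields.
M_n = (A_s − A'_s) f_y (d − a/2) + A'_s f_y (d − d') = 332.4 × (22.4 − 3.4425) + 48 × (22.4 − 2.1) = 6301.5 + 974.4 = 7275.9 kip·in.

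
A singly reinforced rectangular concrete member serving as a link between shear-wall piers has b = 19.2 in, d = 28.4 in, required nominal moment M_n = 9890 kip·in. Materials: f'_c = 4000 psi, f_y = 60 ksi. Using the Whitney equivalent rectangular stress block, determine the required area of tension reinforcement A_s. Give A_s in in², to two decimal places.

A_s ≈ 6.48 in²

From M_n = 0.85 f'_c a b (d − a/2):
a = d − √(d² − 2M_n/(0.85 f'_c b)) = 28.4 − √(28.4² − 2 × 9890/(0.85 × 4 × 19.2)) = 5.960 in.
A_s = 0.85 f'_c a b / f_y = 0.85 × 4 × 5.960 × 19.2 / 60 = 6.484 in².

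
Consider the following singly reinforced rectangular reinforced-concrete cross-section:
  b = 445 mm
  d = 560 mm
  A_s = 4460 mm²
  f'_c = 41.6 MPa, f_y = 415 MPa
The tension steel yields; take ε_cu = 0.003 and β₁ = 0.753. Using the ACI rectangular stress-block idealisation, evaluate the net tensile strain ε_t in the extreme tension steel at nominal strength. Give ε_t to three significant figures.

ε_t ≈ 0.00775

a = A_s f_y/(0.85 f'_c b) = 117.63 mm.
β₁ = 0.753, so c = a/β₁ = 117.63/0.753 = 156.22 mm.
From the linear strain diagram with ε_cu = 0.003: ε_t = 0.003 (d − c)/c = 0.003 × (560 − 156.22)/156.22 = 0.00775.
Since ε_t ≥ 0.005, the section is tension-controlled.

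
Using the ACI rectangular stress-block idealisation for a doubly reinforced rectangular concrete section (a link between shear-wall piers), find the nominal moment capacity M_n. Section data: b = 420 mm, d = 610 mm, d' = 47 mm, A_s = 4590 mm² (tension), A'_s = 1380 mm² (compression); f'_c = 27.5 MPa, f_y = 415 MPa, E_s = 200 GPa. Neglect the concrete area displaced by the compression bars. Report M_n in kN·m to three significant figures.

Assume both tension and compression steel yield.
Net tension couple steel: A_s − A'_s = 3210 mm².
a = (A_s − A'_s) f_y / (0.85 f'_c b) = 1332150/(0.85 × 27.5 × 420) = 135.69 mm.
c = a/β₁ = 135.69/0.85 = 159.64 mm; ε'_s = 0.003(c − d')/c = 0.0021 ≥ f_y/E_s = 0.0021, so compression steel does yield.
M_n = (A_s − A'_s) f_y (d − a/2) + A'_s f_y (d − d') = [1332150 × (610 − 67.845) + 572700 × (610 − 47)] × 10⁻⁶ = 722.23 + 322.43 = 1044.66 kN·m.

M_n ≈ 1040 kN·m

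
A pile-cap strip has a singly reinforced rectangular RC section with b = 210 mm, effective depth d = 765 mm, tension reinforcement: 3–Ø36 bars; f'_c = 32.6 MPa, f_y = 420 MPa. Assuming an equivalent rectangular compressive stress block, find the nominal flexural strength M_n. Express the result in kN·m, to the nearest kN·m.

A_s = 3 × 1018 = 3054 mm².
T = A_s f_y = 3054 × 420 = 1282680 N = 1282.68 kN.
From C = T: a = T/(0.85 f'_c b) = 1282680/(0.85 × 32.6 × 210) = 220.43 mm.
M_n = T(d − a/2) = 1282.68 kN × (765 − 110.215) mm = 839.88 kN·m.

M_n ≈ 840 kN·m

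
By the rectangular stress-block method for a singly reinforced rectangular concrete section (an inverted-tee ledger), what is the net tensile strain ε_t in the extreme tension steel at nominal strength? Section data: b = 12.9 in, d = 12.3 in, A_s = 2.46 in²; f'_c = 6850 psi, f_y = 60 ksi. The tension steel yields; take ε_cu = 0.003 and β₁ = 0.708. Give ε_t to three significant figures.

a = A_s f_y/(0.85 f'_c b) = 1.965 in.
β₁ = 0.708, so c = a/β₁ = 1.965/0.708 = 2.775 in.
From the linear strain diagram with ε_cu = 0.003: ε_t = 0.003 (d − c)/c = 0.003 × (12.3 − 2.775)/2.775 = 0.0103.
Since ε_t ≥ 0.005, the section is tension-controlled.

ε_t ≈ 0.0103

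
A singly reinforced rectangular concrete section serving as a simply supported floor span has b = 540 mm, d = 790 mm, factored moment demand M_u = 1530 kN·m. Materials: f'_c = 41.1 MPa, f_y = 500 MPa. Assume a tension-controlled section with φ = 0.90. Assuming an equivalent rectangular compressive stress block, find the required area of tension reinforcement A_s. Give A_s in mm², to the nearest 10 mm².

A_s ≈ 4670 mm²

M_n = M_u/φ = 1530/0.90 = 1700 kN·m.
With M_n = 0.85 f'_c a b (d − a/2), solve the quadratic for a:
a = d − √(d² − 2M_n/(0.85 f'_c b)) = 790 − √(790² − 2 × 1700×10⁶/(0.85 × 41.1 × 540)) = 123.76 mm.
A_s = 0.85 f'_c a b / f_y = 0.85 × 41.1 × 123.76 × 540 / 500 = 4669.4 mm².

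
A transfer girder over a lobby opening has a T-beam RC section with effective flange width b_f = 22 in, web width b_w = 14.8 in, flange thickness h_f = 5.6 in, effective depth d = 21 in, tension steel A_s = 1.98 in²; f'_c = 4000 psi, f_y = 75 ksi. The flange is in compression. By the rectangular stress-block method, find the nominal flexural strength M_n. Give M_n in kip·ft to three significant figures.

M_n ≈ 248 kip·ft

Tension: T = A_s f_y = 1.98 × 75 = 148.5 kips.
Try a within the flange: a = T/(0.85 f'_c b_f) = 148.5/(0.85 × 4 × 22) = 1.985 in.
Since a = 1.985 ≤ h_f = 5.6 in, the stress block lies entirely in the flange; analyse as a rectangular beam of width b_f.
M_n = T(d − a/2) = 148.5 × (21 − 0.9925) = 2971.1 kip·in.
M_n = 2971.1/12 = 247.59 kip·ft.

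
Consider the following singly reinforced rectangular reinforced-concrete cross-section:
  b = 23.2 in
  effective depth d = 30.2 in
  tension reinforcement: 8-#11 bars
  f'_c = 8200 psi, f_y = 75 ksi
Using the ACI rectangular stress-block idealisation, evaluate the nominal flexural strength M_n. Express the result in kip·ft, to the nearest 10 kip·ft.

A_s = 8 × 1.56 = 12.48 in².
T = A_s f_y = 12.48 × 75 = 936 kips.
a = T/(0.85 f'_c b) = 936/(0.85 × 8.2 × 23.2) = 5.788 in.
M_n = T(d − a/2) = 936 × (30.2 − 2.894) = 25558.4 kip·in = 25558.4/12 = 2129.87 kip·ft.

M_n ≈ 2130 kip·ft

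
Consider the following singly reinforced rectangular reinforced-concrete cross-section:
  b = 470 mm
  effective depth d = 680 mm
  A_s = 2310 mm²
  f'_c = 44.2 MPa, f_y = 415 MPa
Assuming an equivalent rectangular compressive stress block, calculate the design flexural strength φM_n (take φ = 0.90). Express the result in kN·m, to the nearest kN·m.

φM_n ≈ 563 kN·m

T = A_s f_y = 2310 × 415 = 958650 N = 958.65 kN.
From C = T: a = T/(0.85 f'_c b) = 958650/(0.85 × 44.2 × 470) = 54.29 mm.
M_n = T(d − a/2) = 958.65 kN × (680 − 27.145) mm = 625.86 kN·m.
φM_n = 0.90 × 625.86 = 563.27 kN·m.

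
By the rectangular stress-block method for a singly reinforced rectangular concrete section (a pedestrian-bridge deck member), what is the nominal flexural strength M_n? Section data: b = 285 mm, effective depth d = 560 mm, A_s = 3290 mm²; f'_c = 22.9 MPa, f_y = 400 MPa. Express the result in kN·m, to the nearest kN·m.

T = A_s f_y = 3290 × 400 = 1316000 N = 1316 kN.
From C = T: a = T/(0.85 f'_c b) = 1316000/(0.85 × 22.9 × 285) = 237.22 mm.
M_n = T(d − a/2) = 1316 kN × (560 − 118.61) mm = 580.87 kN·m.

M_n ≈ 581 kN·m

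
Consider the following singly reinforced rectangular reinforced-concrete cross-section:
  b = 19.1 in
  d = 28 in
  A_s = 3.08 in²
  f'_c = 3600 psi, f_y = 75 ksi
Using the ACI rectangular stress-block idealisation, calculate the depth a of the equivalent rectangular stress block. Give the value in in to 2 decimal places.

a ≈ 3.95 in

T = A_s f_y = 3.08 × 75 = 231 kips.
a = T/(0.85 f'_c b) = 231/(0.85 × 3.6 × 19.1) = 3.95 in.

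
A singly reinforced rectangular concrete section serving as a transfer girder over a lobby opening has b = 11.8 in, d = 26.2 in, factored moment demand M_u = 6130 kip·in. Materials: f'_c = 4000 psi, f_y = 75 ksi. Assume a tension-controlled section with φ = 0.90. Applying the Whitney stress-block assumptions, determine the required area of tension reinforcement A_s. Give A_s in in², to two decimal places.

M_n = M_u/φ = 6130/0.90 = 6811.11 kip·in.
From M_n = 0.85 f'_c a b (d − a/2):
a = d − √(d² − 2M_n/(0.85 f'_c b)) = 26.2 − √(26.2² − 2 × 6811.11/(0.85 × 4 × 11.8)) = 7.575 in.
A_s = 0.85 f'_c a b / f_y = 0.85 × 4 × 7.575 × 11.8 / 75 = 4.052 in².

A_s ≈ 4.05 in²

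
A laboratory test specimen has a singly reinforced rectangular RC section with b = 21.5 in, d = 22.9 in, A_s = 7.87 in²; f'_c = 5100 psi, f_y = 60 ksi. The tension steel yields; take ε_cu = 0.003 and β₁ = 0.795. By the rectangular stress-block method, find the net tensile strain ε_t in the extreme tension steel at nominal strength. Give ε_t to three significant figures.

a = A_s f_y/(0.85 f'_c b) = 5.066 in.
β₁ = 0.795, so c = a/β₁ = 5.066/0.795 = 6.372 in.
From the linear strain diagram with ε_cu = 0.003: ε_t = 0.003 (d − c)/c = 0.003 × (22.9 − 6.372)/6.372 = 0.00778.
Since ε_t ≥ 0.005, the section is tension-controlled.

ε_t ≈ 0.00778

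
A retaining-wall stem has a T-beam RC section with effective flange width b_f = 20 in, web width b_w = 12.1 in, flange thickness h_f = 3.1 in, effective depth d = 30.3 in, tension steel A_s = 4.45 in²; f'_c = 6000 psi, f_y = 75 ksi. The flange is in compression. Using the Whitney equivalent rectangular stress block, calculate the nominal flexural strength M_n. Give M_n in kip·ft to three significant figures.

M_n ≈ 797 kip·ft

Tension: T = A_s f_y = 4.45 × 75 = 333.75 kips.
Try a within the flange: a = T/(0.85 f'_c b_f) = 333.75/(0.85 × 6 × 20) = 3.272 in.
a = 3.272 > h_f = 3.1 in: the block extends into the web. Split into flange-overhang and web parts.
C_f = 0.85 f'_c (b_f − b_w) h_f = 0.85 × 6 × (20 − 12.1) × 3.1 = 124.9 kips.
Remaining web compression depth: a_w = (T − C_f)/(0.85 f'_c b_w) = (333.75 − 124.9)/(0.85 × 6 × 12.1) = 3.384 in.
M_n = C_f(d − h_f/2) + (T − C_f)(d − a_w/2) = 124.9 × (30.3 − 1.55) + 208.85 × (30.3 − 1.692) = 3590.9 + 5974.8 = 9565.7 kip·in.
M_n = 9565.7/12 = 797.14 kip·ft.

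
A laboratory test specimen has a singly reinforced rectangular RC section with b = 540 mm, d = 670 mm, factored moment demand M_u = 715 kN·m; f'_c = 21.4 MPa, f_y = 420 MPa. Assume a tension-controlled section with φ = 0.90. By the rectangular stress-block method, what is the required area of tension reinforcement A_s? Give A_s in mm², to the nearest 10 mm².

A_s ≈ 3140 mm²

M_n = M_u/φ = 715/0.90 = 794.444 kN·m.
With M_n = 0.85 f'_c a b (d − a/2), solve the quadratic for a:
a = d − √(d² − 2M_n/(0.85 f'_c b)) = 670 − √(670² − 2 × 794.444×10⁶/(0.85 × 21.4 × 540)) = 134.14 mm.
A_s = 0.85 f'_c a b / f_y = 0.85 × 21.4 × 134.14 × 540 / 420 = 3137.2 mm².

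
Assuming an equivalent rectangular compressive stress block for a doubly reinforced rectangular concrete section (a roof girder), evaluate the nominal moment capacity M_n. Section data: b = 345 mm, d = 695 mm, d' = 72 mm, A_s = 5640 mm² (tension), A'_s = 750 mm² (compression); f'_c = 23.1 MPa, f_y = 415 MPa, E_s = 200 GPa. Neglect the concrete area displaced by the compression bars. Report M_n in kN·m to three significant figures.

Assume both tension and compression steel yield.
Net tension couple steel: A_s − A'_s = 4890 mm².
a = (A_s − A'_s) f_y / (0.85 f'_c b) = 2029350/(0.85 × 23.1 × 345) = 299.58 mm.
c = a/β₁ = 299.58/0.85 = 352.45 mm; ε'_s = 0.003(c − d')/c = 0.0024 ≥ f_y/E_s = 0.0021, so compression steel does yield.
M_n = (A_s − A'_s) f_y (d − a/2) + A'_s f_y (d − d') = [2029350 × (695 − 149.79) + 311250 × (695 − 72)] × 10⁻⁶ = 1106.42 + 193.91 = 1300.33 kN·m.

M_n ≈ 1300 kN·m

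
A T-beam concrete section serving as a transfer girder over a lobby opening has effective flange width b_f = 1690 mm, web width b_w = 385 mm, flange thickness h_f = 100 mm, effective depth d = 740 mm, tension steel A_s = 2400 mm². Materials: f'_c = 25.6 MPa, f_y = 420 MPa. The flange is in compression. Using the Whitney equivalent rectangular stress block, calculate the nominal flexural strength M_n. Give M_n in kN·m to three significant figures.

M_n ≈ 732 kN·m

Tension: T = A_s f_y = 2400 × 420 = 1008000 N.
Try a within the flange: a = T/(0.85 f'_c b_f) = 1008000/(0.85 × 25.6 × 1690) = 27.41 mm.
Since a = 27.41 ≤ h_f = 100 mm, the stress block lies entirely in the flange; analyse as a rectangular beam of width b_f.
M_n = T(d − a/2) = 1008000 × (740 − 13.705) = 732.11 × 10⁶ N·mm.
M_n = 732.11 kN·m.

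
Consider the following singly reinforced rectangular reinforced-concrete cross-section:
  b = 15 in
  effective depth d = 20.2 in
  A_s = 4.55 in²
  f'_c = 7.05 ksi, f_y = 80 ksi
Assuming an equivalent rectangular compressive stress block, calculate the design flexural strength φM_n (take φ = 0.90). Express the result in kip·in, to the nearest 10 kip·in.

T = A_s f_y = 4.55 × 80 = 364 kips.
a = T/(0.85 f'_c b) = 364/(0.85 × 7.05 × 15) = 4.050 in.
M_n = T(d − a/2) = 364 × (20.2 − 2.025) = 6615.7 kip·in.
φM_n = 0.90 × 6615.7 = 5954.1 kip·in.

φM_n ≈ 5950 kip·in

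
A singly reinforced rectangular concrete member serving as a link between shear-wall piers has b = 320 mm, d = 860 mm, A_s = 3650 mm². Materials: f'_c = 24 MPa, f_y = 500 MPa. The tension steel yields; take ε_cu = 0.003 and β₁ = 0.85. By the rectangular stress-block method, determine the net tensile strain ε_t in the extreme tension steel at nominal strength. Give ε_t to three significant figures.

a = A_s f_y/(0.85 f'_c b) = 279.56 mm.
β₁ = 0.85, so c = a/β₁ = 279.56/0.85 = 328.89 mm.
From the linear strain diagram with ε_cu = 0.003: ε_t = 0.003 (d − c)/c = 0.003 × (860 − 328.89)/328.89 = 0.00484.
ε_t is between 0.004 and 0.005 — transition zone.

ε_t ≈ 0.00484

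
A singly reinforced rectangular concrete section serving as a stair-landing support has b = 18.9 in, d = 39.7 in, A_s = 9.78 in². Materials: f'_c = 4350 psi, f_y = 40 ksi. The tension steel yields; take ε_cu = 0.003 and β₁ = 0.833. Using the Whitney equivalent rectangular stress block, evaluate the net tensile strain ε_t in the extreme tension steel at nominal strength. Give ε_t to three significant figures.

ε_t ≈ 0.0147

a = A_s f_y/(0.85 f'_c b) = 5.598 in.
β₁ = 0.833, so c = a/β₁ = 5.598/0.833 = 6.720 in.
From the linear strain diagram with ε_cu = 0.003: ε_t = 0.003 (d − c)/c = 0.003 × (39.7 − 6.720)/6.720 = 0.0147.
Since ε_t ≥ 0.005, the section is tension-controlled.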